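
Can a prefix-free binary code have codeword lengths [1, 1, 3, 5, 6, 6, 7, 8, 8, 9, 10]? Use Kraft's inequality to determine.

Kraft inequality: Σ 2^(-l_i) ≤ 1 for prefix-free code
Calculating: 2^(-1) + 2^(-1) + 2^(-3) + 2^(-5) + 2^(-6) + 2^(-6) + 2^(-7) + 2^(-8) + 2^(-8) + 2^(-9) + 2^(-10)
= 0.5 + 0.5 + 0.125 + 0.03125 + 0.015625 + 0.015625 + 0.0078125 + 0.00390625 + 0.00390625 + 0.001953125 + 0.0009765625
= 1.2061
Since 1.2061 > 1, prefix-free code does not exist


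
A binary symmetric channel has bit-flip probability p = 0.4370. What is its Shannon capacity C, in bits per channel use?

For BSC with error probability p:
C = 1 - H(p) where H(p) is binary entropy
H(0.4370) = -0.4370 × log₂(0.4370) - 0.5630 × log₂(0.5630)
H(p) = 0.9885
C = 1 - 0.9885 = 0.0115 bits/use


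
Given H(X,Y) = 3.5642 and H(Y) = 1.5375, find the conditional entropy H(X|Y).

Chain rule: H(X,Y) = H(X|Y) + H(Y)
H(X|Y) = H(X,Y) - H(Y) = 3.5642 - 1.5375 = 2.0267 bits


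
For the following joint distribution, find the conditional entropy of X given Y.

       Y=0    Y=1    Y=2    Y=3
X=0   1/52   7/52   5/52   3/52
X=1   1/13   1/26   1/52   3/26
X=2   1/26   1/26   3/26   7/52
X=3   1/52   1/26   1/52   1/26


H(X|Y) = Σ_y p(y) H(X|Y=y)
  p(Y=0) = 2/13, H(X|Y=0) = 1.7500
  p(Y=1) = 1/4, H(X|Y=1) = 1.7272
  p(Y=2) = 1/4, H(X|Y=2) = 1.6143
  p(Y=3) = 9/26, H(X|Y=3) = 1.8413
H(X|Y) = 0.1538×1.7500 + 0.2500×1.7272 + 0.2500×1.6143 + 0.3462×1.8413 = 1.7420 bits


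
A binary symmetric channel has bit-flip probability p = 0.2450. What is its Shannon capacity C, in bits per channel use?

For BSC with error probability p:
C = 1 - H(p) where H(p) is binary entropy
H(0.2450) = -0.2450 × log₂(0.2450) - 0.7550 × log₂(0.7550)
H(p) = 0.8033
C = 1 - 0.8033 = 0.1967 bits/use


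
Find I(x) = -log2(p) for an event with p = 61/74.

Information content I(x) = -log₂(p(x))
I = -log₂(61/74) = -log₂(0.8243)
I = 0.2787 bits


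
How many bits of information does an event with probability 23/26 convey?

Information content I(x) = -log₂(p(x))
I = -log₂(23/26) = -log₂(0.8846)
I = 0.1769 bits


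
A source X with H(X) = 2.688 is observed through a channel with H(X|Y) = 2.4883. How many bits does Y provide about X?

I(X;Y) = H(X) - H(X|Y)
I(X;Y) = 2.688 - 2.4883 = 0.1997 bits


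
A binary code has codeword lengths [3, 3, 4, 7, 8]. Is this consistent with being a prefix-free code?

Kraft inequality: Σ 2^(-l_i) ≤ 1 for prefix-free code
Calculating: 2^(-3) + 2^(-3) + 2^(-4) + 2^(-7) + 2^(-8)
= 0.125 + 0.125 + 0.0625 + 0.0078125 + 0.00390625
= 0.3242
Since 0.3242 ≤ 1, prefix-free code exists


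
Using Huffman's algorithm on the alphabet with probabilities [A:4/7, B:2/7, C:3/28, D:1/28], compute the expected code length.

Huffman tree construction:
Combine smallest probabilities repeatedly
Resulting codes:
  A: 1 (length 1)
  B: 01 (length 2)
  C: 001 (length 3)
  D: 000 (length 3)
Average length = Σ p(s) × length(s) = 1.5714 bits


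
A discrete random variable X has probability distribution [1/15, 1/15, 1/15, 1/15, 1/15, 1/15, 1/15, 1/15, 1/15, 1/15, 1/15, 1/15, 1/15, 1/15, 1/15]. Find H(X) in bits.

H(X) = -Σ p(x) log₂ p(x)
  -1/15 × log₂(1/15) = 0.2605
  -1/15 × log₂(1/15) = 0.2605
  -1/15 × log₂(1/15) = 0.2605
  -1/15 × log₂(1/15) = 0.2605
  -1/15 × log₂(1/15) = 0.2605
  -1/15 × log₂(1/15) = 0.2605
  -1/15 × log₂(1/15) = 0.2605
  -1/15 × log₂(1/15) = 0.2605
  -1/15 × log₂(1/15) = 0.2605
  -1/15 × log₂(1/15) = 0.2605
  -1/15 × log₂(1/15) = 0.2605
  -1/15 × log₂(1/15) = 0.2605
  -1/15 × log₂(1/15) = 0.2605
  -1/15 × log₂(1/15) = 0.2605
  -1/15 × log₂(1/15) = 0.2605
H(X) = 3.9069 bits


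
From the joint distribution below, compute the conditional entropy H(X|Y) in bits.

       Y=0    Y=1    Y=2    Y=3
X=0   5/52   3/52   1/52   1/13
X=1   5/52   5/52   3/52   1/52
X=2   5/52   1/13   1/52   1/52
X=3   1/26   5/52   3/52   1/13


H(X|Y) = Σ_y p(y) H(X|Y=y)
  p(Y=0) = 17/52, H(X|Y=0) = 1.9211
  p(Y=1) = 17/52, H(X|Y=1) = 1.9713
  p(Y=2) = 2/13, H(X|Y=2) = 1.8113
  p(Y=3) = 5/26, H(X|Y=3) = 1.7219
H(X|Y) = 0.3269×1.9211 + 0.3269×1.9713 + 0.1538×1.8113 + 0.1923×1.7219 = 1.8823 bits


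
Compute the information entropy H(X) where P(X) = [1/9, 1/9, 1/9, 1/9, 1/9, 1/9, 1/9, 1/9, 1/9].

H(X) = -Σ p(x) log₂ p(x)
  -1/9 × log₂(1/9) = 0.3522
  -1/9 × log₂(1/9) = 0.3522
  -1/9 × log₂(1/9) = 0.3522
  -1/9 × log₂(1/9) = 0.3522
  -1/9 × log₂(1/9) = 0.3522
  -1/9 × log₂(1/9) = 0.3522
  -1/9 × log₂(1/9) = 0.3522
  -1/9 × log₂(1/9) = 0.3522
  -1/9 × log₂(1/9) = 0.3522
H(X) = 3.1699 bits


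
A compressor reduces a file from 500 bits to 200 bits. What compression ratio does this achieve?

Compression ratio = Original / Compressed
= 500 / 200 = 2.50:1


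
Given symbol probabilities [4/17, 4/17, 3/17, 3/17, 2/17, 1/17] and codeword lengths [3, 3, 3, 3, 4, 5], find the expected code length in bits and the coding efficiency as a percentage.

Average length L = Σ p_i × l_i = 3.2353 bits
Entropy H = 2.4692 bits
Efficiency η = H/L × 100% = 76.32%


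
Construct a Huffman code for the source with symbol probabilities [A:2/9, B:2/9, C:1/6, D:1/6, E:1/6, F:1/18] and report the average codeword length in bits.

Huffman tree construction:
Combine smallest probabilities repeatedly
Resulting codes:
  A: 00 (length 2)
  B: 01 (length 2)
  C: 101 (length 3)
  D: 110 (length 3)
  E: 111 (length 3)
  F: 100 (length 3)
Average length = Σ p(s) × length(s) = 2.5556 bits


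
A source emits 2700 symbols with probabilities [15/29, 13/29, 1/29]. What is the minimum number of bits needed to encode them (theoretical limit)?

Entropy H = 1.1784 bits/symbol
Minimum bits = H × n = 1.1784 × 2700
= 3181.57 bits


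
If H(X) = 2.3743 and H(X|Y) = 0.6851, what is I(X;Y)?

I(X;Y) = H(X) - H(X|Y)
I(X;Y) = 2.3743 - 0.6851 = 1.6892 bits


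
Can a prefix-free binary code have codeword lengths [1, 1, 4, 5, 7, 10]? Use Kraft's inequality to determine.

Kraft inequality: Σ 2^(-l_i) ≤ 1 for prefix-free code
Calculating: 2^(-1) + 2^(-1) + 2^(-4) + 2^(-5) + 2^(-7) + 2^(-10)
= 0.5 + 0.5 + 0.0625 + 0.03125 + 0.0078125 + 0.0009765625
= 1.1025
Since 1.1025 > 1, prefix-free code does not exist


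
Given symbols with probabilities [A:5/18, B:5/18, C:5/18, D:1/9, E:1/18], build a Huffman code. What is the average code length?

Huffman tree construction:
Combine smallest probabilities repeatedly
Resulting codes:
  A: 01 (length 2)
  B: 10 (length 2)
  C: 11 (length 2)
  D: 001 (length 3)
  E: 000 (length 3)
Average length = Σ p(s) × length(s) = 2.1667 bits


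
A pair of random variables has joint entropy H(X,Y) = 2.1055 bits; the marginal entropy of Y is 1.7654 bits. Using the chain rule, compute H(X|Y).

Chain rule: H(X,Y) = H(X|Y) + H(Y)
H(X|Y) = H(X,Y) - H(Y) = 2.1055 - 1.7654 = 0.3401 bits


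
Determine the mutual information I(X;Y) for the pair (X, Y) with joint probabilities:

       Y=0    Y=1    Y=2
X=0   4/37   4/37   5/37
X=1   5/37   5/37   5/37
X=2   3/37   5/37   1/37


H(X) = 1.5544, H(Y) = 1.5777, H(X,Y) = 3.0796
I(X;Y) = H(X) + H(Y) - H(X,Y) = 0.0524 bits


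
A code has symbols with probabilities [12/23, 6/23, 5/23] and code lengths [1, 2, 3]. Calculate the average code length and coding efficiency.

Average length L = Σ p_i × l_i = 1.6957 bits
Entropy H = 1.4740 bits
Efficiency η = H/L × 100% = 86.93%


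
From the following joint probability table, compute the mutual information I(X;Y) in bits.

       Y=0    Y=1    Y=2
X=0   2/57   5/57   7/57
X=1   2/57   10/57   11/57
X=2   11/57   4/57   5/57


H(X) = 1.5560, H(Y) = 1.5635, H(X,Y) = 2.9522
I(X;Y) = H(X) + H(Y) - H(X,Y) = 0.1672 bits


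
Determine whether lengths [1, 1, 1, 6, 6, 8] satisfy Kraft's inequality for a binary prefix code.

Kraft inequality: Σ 2^(-l_i) ≤ 1 for prefix-free code
Calculating: 2^(-1) + 2^(-1) + 2^(-1) + 2^(-6) + 2^(-6) + 2^(-8)
= 0.5 + 0.5 + 0.5 + 0.015625 + 0.015625 + 0.00390625
= 1.5352
Since 1.5352 > 1, prefix-free code does not exist


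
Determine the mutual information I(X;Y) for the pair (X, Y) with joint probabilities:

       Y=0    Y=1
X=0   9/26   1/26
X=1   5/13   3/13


H(X) = 0.9612, H(Y) = 0.8404, H(X,Y) = 1.7290
I(X;Y) = H(X) + H(Y) - H(X,Y) = 0.0726 bits


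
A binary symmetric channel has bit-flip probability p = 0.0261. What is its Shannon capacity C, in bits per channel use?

For BSC with error probability p:
C = 1 - H(p) where H(p) is binary entropy
H(0.0261) = -0.0261 × log₂(0.0261) - 0.9739 × log₂(0.9739)
H(p) = 0.1744
C = 1 - 0.1744 = 0.8256 bits/use


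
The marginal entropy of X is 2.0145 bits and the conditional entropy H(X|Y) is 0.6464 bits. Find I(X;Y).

I(X;Y) = H(X) - H(X|Y)
I(X;Y) = 2.0145 - 0.6464 = 1.3681 bits


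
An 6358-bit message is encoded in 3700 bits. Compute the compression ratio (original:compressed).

Compression ratio = Original / Compressed
= 6358 / 3700 = 1.72:1


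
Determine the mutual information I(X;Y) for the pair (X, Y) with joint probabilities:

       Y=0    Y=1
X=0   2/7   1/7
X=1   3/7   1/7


H(X) = 0.9852, H(Y) = 0.8631, H(X,Y) = 1.8424
I(X;Y) = H(X) + H(Y) - H(X,Y) = 0.0060 bits


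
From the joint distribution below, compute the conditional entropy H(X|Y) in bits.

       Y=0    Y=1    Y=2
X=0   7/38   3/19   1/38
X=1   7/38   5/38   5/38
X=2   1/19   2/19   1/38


H(X|Y) = Σ_y p(y) H(X|Y=y)
  p(Y=0) = 8/19, H(X|Y=0) = 1.4186
  p(Y=1) = 15/38, H(X|Y=1) = 1.5656
  p(Y=2) = 7/38, H(X|Y=2) = 1.1488
H(X|Y) = 0.4211×1.4186 + 0.3947×1.5656 + 0.1842×1.1488 = 1.4269 bits


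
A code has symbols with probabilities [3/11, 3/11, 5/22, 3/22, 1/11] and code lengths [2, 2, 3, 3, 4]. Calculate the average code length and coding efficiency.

Average length L = Σ p_i × l_i = 2.5455 bits
Entropy H = 2.2147 bits
Efficiency η = H/L × 100% = 87.01%


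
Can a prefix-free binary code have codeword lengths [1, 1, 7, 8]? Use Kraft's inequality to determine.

Kraft inequality: Σ 2^(-l_i) ≤ 1 for prefix-free code
Calculating: 2^(-1) + 2^(-1) + 2^(-7) + 2^(-8)
= 0.5 + 0.5 + 0.0078125 + 0.00390625
= 1.0117
Since 1.0117 > 1, prefix-free code does not exist


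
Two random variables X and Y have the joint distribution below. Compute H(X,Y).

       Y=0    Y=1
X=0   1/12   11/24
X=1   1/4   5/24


H(X,Y) = -Σ p(x,y) log₂ p(x,y)
  p(0,0)=1/12: -0.0833 × log₂(0.0833) = 0.2987
  p(0,1)=11/24: -0.4583 × log₂(0.4583) = 0.5159
  p(1,0)=1/4: -0.2500 × log₂(0.2500) = 0.5000
  p(1,1)=5/24: -0.2083 × log₂(0.2083) = 0.4715
H(X,Y) = 1.7861 bits


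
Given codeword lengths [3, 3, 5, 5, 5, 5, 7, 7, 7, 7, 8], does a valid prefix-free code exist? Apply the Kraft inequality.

Kraft inequality: Σ 2^(-l_i) ≤ 1 for prefix-free code
Calculating: 2^(-3) + 2^(-3) + 2^(-5) + 2^(-5) + 2^(-5) + 2^(-5) + 2^(-7) + 2^(-7) + 2^(-7) + 2^(-7) + 2^(-8)
= 0.125 + 0.125 + 0.03125 + 0.03125 + 0.03125 + 0.03125 + 0.0078125 + 0.0078125 + 0.0078125 + 0.0078125 + 0.00390625
= 0.4102
Since 0.4102 ≤ 1, prefix-free code exists


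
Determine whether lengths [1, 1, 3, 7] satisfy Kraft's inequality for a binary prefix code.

Kraft inequality: Σ 2^(-l_i) ≤ 1 for prefix-free code
Calculating: 2^(-1) + 2^(-1) + 2^(-3) + 2^(-7)
= 0.5 + 0.5 + 0.125 + 0.0078125
= 1.1328
Since 1.1328 > 1, prefix-free code does not exist


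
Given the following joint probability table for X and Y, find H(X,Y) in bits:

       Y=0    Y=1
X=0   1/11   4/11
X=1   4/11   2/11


H(X,Y) = -Σ p(x,y) log₂ p(x,y)
  p(0,0)=1/11: -0.0909 × log₂(0.0909) = 0.3145
  p(0,1)=4/11: -0.3636 × log₂(0.3636) = 0.5307
  p(1,0)=4/11: -0.3636 × log₂(0.3636) = 0.5307
  p(1,1)=2/11: -0.1818 × log₂(0.1818) = 0.4472
H(X,Y) = 1.8231 bits


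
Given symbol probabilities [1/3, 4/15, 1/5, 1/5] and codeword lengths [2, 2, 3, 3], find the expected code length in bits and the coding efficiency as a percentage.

Average length L = Σ p_i × l_i = 2.4000 bits
Entropy H = 1.9656 bits
Efficiency η = H/L × 100% = 81.90%


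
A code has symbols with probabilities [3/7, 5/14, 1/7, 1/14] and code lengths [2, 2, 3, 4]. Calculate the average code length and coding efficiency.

Average length L = Σ p_i × l_i = 2.2857 bits
Entropy H = 1.7274 bits
Efficiency η = H/L × 100% = 75.57%


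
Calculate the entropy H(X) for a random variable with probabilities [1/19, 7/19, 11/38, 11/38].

H(X) = -Σ p(x) log₂ p(x)
  -1/19 × log₂(1/19) = 0.2236
  -7/19 × log₂(7/19) = 0.5307
  -11/38 × log₂(11/38) = 0.5177
  -11/38 × log₂(11/38) = 0.5177
H(X) = 1.7898 bits


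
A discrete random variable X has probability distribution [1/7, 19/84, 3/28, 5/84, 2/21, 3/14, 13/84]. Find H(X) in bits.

H(X) = -Σ p(x) log₂ p(x)
  -1/7 × log₂(1/7) = 0.4011
  -19/84 × log₂(19/84) = 0.4850
  -3/28 × log₂(3/28) = 0.3453
  -5/84 × log₂(5/84) = 0.2423
  -2/21 × log₂(2/21) = 0.3231
  -3/14 × log₂(3/14) = 0.4762
  -13/84 × log₂(13/84) = 0.4166
H(X) = 2.6895 bits


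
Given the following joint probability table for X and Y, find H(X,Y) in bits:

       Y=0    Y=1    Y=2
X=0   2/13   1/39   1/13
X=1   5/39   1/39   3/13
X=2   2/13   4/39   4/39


H(X,Y) = -Σ p(x,y) log₂ p(x,y)
  p(0,0)=2/13: -0.1538 × log₂(0.1538) = 0.4155
  p(0,1)=1/39: -0.0256 × log₂(0.0256) = 0.1355
  p(0,2)=1/13: -0.0769 × log₂(0.0769) = 0.2846
  p(1,0)=5/39: -0.1282 × log₂(0.1282) = 0.3799
  p(1,1)=1/39: -0.0256 × log₂(0.0256) = 0.1355
  p(1,2)=3/13: -0.2308 × log₂(0.2308) = 0.4882
  p(2,0)=2/13: -0.1538 × log₂(0.1538) = 0.4155
  p(2,1)=4/39: -0.1026 × log₂(0.1026) = 0.3370
  p(2,2)=4/39: -0.1026 × log₂(0.1026) = 0.3370
H(X,Y) = 2.9286 bits


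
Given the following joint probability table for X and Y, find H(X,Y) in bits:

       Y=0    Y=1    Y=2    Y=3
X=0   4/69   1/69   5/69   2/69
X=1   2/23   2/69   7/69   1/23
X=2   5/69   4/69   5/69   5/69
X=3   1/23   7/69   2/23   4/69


H(X,Y) = -Σ p(x,y) log₂ p(x,y)
  p(0,0)=4/69: -0.0580 × log₂(0.0580) = 0.2382
  p(0,1)=1/69: -0.0145 × log₂(0.0145) = 0.0885
  p(0,2)=5/69: -0.0725 × log₂(0.0725) = 0.2744
  p(0,3)=2/69: -0.0290 × log₂(0.0290) = 0.1481
  p(1,0)=2/23: -0.0870 × log₂(0.0870) = 0.3064
  p(1,1)=2/69: -0.0290 × log₂(0.0290) = 0.1481
  p(1,2)=7/69: -0.1014 × log₂(0.1014) = 0.3349
  p(1,3)=1/23: -0.0435 × log₂(0.0435) = 0.1967
  p(2,0)=5/69: -0.0725 × log₂(0.0725) = 0.2744
  p(2,1)=4/69: -0.0580 × log₂(0.0580) = 0.2382
  p(2,2)=5/69: -0.0725 × log₂(0.0725) = 0.2744
  p(2,3)=5/69: -0.0725 × log₂(0.0725) = 0.2744
  p(3,0)=1/23: -0.0435 × log₂(0.0435) = 0.1967
  p(3,1)=7/69: -0.1014 × log₂(0.1014) = 0.3349
  p(3,2)=2/23: -0.0870 × log₂(0.0870) = 0.3064
  p(3,3)=4/69: -0.0580 × log₂(0.0580) = 0.2382
H(X,Y) = 3.8727 bits


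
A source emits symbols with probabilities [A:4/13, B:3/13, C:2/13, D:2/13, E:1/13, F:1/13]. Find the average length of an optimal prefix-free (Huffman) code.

Huffman tree construction:
Combine smallest probabilities repeatedly
Resulting codes:
  A: 10 (length 2)
  B: 01 (length 2)
  C: 110 (length 3)
  D: 111 (length 3)
  E: 000 (length 3)
  F: 001 (length 3)
Average length = Σ p(s) × length(s) = 2.4615 bits


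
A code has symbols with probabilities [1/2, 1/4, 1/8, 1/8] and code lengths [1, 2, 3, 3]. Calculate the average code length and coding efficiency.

Average length L = Σ p_i × l_i = 1.7500 bits
Entropy H = 1.7500 bits
Efficiency η = H/L × 100% = 100.00%


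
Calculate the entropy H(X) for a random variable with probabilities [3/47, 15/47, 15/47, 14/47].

H(X) = -Σ p(x) log₂ p(x)
  -3/47 × log₂(3/47) = 0.2534
  -15/47 × log₂(15/47) = 0.5259
  -15/47 × log₂(15/47) = 0.5259
  -14/47 × log₂(14/47) = 0.5205
H(X) = 1.8256 bits


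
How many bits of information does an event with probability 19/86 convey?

Information content I(x) = -log₂(p(x))
I = -log₂(19/86) = -log₂(0.2209)
I = 2.1783 bits


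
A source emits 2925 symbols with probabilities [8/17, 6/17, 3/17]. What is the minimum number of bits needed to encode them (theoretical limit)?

Entropy H = 1.4837 bits/symbol
Minimum bits = H × n = 1.4837 × 2925
= 4339.70 bits


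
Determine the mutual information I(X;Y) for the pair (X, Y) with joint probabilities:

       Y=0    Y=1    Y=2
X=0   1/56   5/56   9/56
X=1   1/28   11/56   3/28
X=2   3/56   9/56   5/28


H(X) = 1.5677, H(Y) = 1.3841, H(X,Y) = 2.9108
I(X;Y) = H(X) + H(Y) - H(X,Y) = 0.0410 bits


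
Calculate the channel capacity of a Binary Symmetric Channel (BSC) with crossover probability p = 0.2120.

For BSC with error probability p:
C = 1 - H(p) where H(p) is binary entropy
H(0.2120) = -0.2120 × log₂(0.2120) - 0.7880 × log₂(0.7880)
H(p) = 0.7453
C = 1 - 0.7453 = 0.2547 bits/use


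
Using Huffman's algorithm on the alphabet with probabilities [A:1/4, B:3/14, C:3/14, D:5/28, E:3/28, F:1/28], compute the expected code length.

Huffman tree construction:
Combine smallest probabilities repeatedly
Resulting codes:
  A: 10 (length 2)
  B: 00 (length 2)
  C: 01 (length 2)
  D: 111 (length 3)
  E: 1101 (length 4)
  F: 1100 (length 4)
Average length = Σ p(s) × length(s) = 2.4643 bits


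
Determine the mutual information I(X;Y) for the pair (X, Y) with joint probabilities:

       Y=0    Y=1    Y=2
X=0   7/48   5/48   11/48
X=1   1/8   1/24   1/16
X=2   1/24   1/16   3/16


H(X) = 1.5142, H(Y) = 1.5045, H(X,Y) = 2.9420
I(X;Y) = H(X) + H(Y) - H(X,Y) = 0.0766 bits


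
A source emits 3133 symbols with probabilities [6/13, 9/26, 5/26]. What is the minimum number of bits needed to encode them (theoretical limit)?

Entropy H = 1.5020 bits/symbol
Minimum bits = H × n = 1.5020 × 3133
= 4705.88 bits


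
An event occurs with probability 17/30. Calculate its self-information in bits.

Information content I(x) = -log₂(p(x))
I = -log₂(17/30) = -log₂(0.5667)
I = 0.8194 bits


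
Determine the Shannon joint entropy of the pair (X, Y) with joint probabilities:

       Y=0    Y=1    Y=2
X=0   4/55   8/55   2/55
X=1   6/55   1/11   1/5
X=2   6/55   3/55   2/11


H(X,Y) = -Σ p(x,y) log₂ p(x,y)
  p(0,0)=4/55: -0.0727 × log₂(0.0727) = 0.2750
  p(0,1)=8/55: -0.1455 × log₂(0.1455) = 0.4046
  p(0,2)=2/55: -0.0364 × log₂(0.0364) = 0.1739
  p(1,0)=6/55: -0.1091 × log₂(0.1091) = 0.3487
  p(1,1)=1/11: -0.0909 × log₂(0.0909) = 0.3145
  p(1,2)=1/5: -0.2000 × log₂(0.2000) = 0.4644
  p(2,0)=6/55: -0.1091 × log₂(0.1091) = 0.3487
  p(2,1)=3/55: -0.0545 × log₂(0.0545) = 0.2289
  p(2,2)=2/11: -0.1818 × log₂(0.1818) = 0.4472
H(X,Y) = 3.0058 bits


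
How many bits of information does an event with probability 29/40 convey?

Information content I(x) = -log₂(p(x))
I = -log₂(29/40) = -log₂(0.7250)
I = 0.4639 bits


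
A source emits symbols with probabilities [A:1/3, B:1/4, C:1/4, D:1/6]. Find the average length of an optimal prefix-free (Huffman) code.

Huffman tree construction:
Combine smallest probabilities repeatedly
Resulting codes:
  A: 11 (length 2)
  B: 01 (length 2)
  C: 10 (length 2)
  D: 00 (length 2)
Average length = Σ p(s) × length(s) = 2.0000 bits


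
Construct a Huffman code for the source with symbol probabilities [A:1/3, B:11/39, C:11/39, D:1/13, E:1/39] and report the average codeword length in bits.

Huffman tree construction:
Combine smallest probabilities repeatedly
Resulting codes:
  A: 11 (length 2)
  B: 01 (length 2)
  C: 10 (length 2)
  D: 001 (length 3)
  E: 000 (length 3)
Average length = Σ p(s) × length(s) = 2.1026 bits


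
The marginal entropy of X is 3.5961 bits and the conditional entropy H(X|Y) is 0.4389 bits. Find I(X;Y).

I(X;Y) = H(X) - H(X|Y)
I(X;Y) = 3.5961 - 0.4389 = 3.1572 bits


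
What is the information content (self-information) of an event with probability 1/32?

Information content I(x) = -log₂(p(x))
I = -log₂(1/32) = -log₂(0.0312)
I = 5.0000 bits


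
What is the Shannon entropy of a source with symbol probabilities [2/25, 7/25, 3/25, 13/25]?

H(X) = -Σ p(x) log₂ p(x)
  -2/25 × log₂(2/25) = 0.2915
  -7/25 × log₂(7/25) = 0.5142
  -3/25 × log₂(3/25) = 0.3671
  -13/25 × log₂(13/25) = 0.4906
H(X) = 1.6634 bits


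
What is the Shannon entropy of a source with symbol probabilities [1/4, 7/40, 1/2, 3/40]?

H(X) = -Σ p(x) log₂ p(x)
  -1/4 × log₂(1/4) = 0.5000
  -7/40 × log₂(7/40) = 0.4401
  -1/2 × log₂(1/2) = 0.5000
  -3/40 × log₂(3/40) = 0.2803
H(X) = 1.7203 bits


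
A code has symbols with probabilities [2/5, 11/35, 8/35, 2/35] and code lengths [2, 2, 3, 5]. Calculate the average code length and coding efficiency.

Average length L = Σ p_i × l_i = 2.4000 bits
Entropy H = 1.7762 bits
Efficiency η = H/L × 100% = 74.01%


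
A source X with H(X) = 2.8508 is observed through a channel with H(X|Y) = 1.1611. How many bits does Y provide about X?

I(X;Y) = H(X) - H(X|Y)
I(X;Y) = 2.8508 - 1.1611 = 1.6897 bits


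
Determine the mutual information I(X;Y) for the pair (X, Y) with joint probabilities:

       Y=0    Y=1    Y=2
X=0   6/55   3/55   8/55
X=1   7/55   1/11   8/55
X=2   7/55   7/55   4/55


H(X) = 1.5816, H(Y) = 1.5726, H(X,Y) = 3.1117
I(X;Y) = H(X) + H(Y) - H(X,Y) = 0.0425 bits


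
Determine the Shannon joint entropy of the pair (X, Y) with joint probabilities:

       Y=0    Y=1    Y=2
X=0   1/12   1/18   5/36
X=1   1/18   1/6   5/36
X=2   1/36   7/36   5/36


H(X,Y) = -Σ p(x,y) log₂ p(x,y)
  p(0,0)=1/12: -0.0833 × log₂(0.0833) = 0.2987
  p(0,1)=1/18: -0.0556 × log₂(0.0556) = 0.2317
  p(0,2)=5/36: -0.1389 × log₂(0.1389) = 0.3956
  p(1,0)=1/18: -0.0556 × log₂(0.0556) = 0.2317
  p(1,1)=1/6: -0.1667 × log₂(0.1667) = 0.4308
  p(1,2)=5/36: -0.1389 × log₂(0.1389) = 0.3956
  p(2,0)=1/36: -0.0278 × log₂(0.0278) = 0.1436
  p(2,1)=7/36: -0.1944 × log₂(0.1944) = 0.4594
  p(2,2)=5/36: -0.1389 × log₂(0.1389) = 0.3956
H(X,Y) = 2.9826 bits


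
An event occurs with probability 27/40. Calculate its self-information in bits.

Information content I(x) = -log₂(p(x))
I = -log₂(27/40) = -log₂(0.6750)
I = 0.5670 bits


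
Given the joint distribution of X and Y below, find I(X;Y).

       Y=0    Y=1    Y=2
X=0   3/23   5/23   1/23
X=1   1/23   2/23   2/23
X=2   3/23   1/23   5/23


H(X) = 1.5380, H(Y) = 1.5822, H(X,Y) = 2.9266
I(X;Y) = H(X) + H(Y) - H(X,Y) = 0.1935 bits


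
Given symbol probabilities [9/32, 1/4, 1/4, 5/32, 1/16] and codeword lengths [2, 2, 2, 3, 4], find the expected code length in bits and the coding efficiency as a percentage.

Average length L = Σ p_i × l_i = 2.2812 bits
Entropy H = 2.1832 bits
Efficiency η = H/L × 100% = 95.70%


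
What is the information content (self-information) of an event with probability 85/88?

Information content I(x) = -log₂(p(x))
I = -log₂(85/88) = -log₂(0.9659)
I = 0.0500 bits


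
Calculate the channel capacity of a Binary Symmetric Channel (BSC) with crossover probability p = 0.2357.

For BSC with error probability p:
C = 1 - H(p) where H(p) is binary entropy
H(0.2357) = -0.2357 × log₂(0.2357) - 0.7643 × log₂(0.7643)
H(p) = 0.7878
C = 1 - 0.7878 = 0.2122 bits/use


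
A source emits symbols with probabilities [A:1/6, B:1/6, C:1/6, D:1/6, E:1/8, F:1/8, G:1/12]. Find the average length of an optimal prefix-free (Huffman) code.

Huffman tree construction:
Combine smallest probabilities repeatedly
Resulting codes:
  A: 101 (length 3)
  B: 110 (length 3)
  C: 111 (length 3)
  D: 00 (length 2)
  E: 011 (length 3)
  F: 100 (length 3)
  G: 010 (length 3)
Average length = Σ p(s) × length(s) = 2.8333 bits


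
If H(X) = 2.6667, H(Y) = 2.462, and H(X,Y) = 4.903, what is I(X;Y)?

I(X;Y) = H(X) + H(Y) - H(X,Y)
I(X;Y) = 2.6667 + 2.462 - 4.903 = 0.2257 bits


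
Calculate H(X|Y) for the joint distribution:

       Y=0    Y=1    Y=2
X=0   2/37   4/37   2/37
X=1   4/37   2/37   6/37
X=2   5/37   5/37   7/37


H(X|Y) = Σ_y p(y) H(X|Y=y)
  p(Y=0) = 11/37, H(X|Y=0) = 1.4949
  p(Y=1) = 11/37, H(X|Y=1) = 1.4949
  p(Y=2) = 15/37, H(X|Y=2) = 1.4295
H(X|Y) = 0.2973×1.4949 + 0.2973×1.4949 + 0.4054×1.4295 = 1.4684 bits


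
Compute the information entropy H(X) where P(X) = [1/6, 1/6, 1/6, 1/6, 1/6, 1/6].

H(X) = -Σ p(x) log₂ p(x)
  -1/6 × log₂(1/6) = 0.4308
  -1/6 × log₂(1/6) = 0.4308
  -1/6 × log₂(1/6) = 0.4308
  -1/6 × log₂(1/6) = 0.4308
  -1/6 × log₂(1/6) = 0.4308
  -1/6 × log₂(1/6) = 0.4308
H(X) = 2.5850 bits


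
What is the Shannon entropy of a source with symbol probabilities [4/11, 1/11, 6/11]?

H(X) = -Σ p(x) log₂ p(x)
  -4/11 × log₂(4/11) = 0.5307
  -1/11 × log₂(1/11) = 0.3145
  -6/11 × log₂(6/11) = 0.4770
H(X) = 1.3222 bits


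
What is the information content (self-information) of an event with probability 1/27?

Information content I(x) = -log₂(p(x))
I = -log₂(1/27) = -log₂(0.0370)
I = 4.7549 bits


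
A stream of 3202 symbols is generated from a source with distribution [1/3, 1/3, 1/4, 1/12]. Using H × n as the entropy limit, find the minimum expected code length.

Entropy H = 1.8554 bits/symbol
Minimum bits = H × n = 1.8554 × 3202
= 5940.95 bits


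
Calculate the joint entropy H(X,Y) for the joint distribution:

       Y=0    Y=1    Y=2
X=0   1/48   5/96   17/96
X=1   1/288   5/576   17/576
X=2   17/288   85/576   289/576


H(X,Y) = -Σ p(x,y) log₂ p(x,y)
  p(0,0)=1/48: -0.0208 × log₂(0.0208) = 0.1164
  p(0,1)=5/96: -0.0521 × log₂(0.0521) = 0.2220
  p(0,2)=17/96: -0.1771 × log₂(0.1771) = 0.4423
  p(1,0)=1/288: -0.0035 × log₂(0.0035) = 0.0284
  p(1,1)=5/576: -0.0087 × log₂(0.0087) = 0.0594
  p(1,2)=17/576: -0.0295 × log₂(0.0295) = 0.1500
  p(2,0)=17/288: -0.0590 × log₂(0.0590) = 0.2410
  p(2,1)=85/576: -0.1476 × log₂(0.1476) = 0.4074
  p(2,2)=289/576: -0.5017 × log₂(0.5017) = 0.4992
H(X,Y) = 2.1660 bits


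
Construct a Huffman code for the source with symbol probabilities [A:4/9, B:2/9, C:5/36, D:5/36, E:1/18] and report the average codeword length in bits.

Huffman tree construction:
Combine smallest probabilities repeatedly
Resulting codes:
  A: 0 (length 1)
  B: 10 (length 2)
  C: 1111 (length 4)
  D: 110 (length 3)
  E: 1110 (length 4)
Average length = Σ p(s) × length(s) = 2.0833 bits


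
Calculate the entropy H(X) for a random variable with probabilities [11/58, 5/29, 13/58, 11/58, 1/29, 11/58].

H(X) = -Σ p(x) log₂ p(x)
  -11/58 × log₂(11/58) = 0.4549
  -5/29 × log₂(5/29) = 0.4373
  -13/58 × log₂(13/58) = 0.4836
  -11/58 × log₂(11/58) = 0.4549
  -1/29 × log₂(1/29) = 0.1675
  -11/58 × log₂(11/58) = 0.4549
H(X) = 2.4530 bits


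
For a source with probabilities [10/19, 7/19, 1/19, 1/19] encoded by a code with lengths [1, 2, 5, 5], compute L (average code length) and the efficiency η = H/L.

Average length L = Σ p_i × l_i = 1.7895 bits
Entropy H = 1.4653 bits
Efficiency η = H/L × 100% = 81.88%


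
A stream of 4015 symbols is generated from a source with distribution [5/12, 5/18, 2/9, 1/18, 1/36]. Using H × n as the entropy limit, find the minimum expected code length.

Entropy H = 1.8971 bits/symbol
Minimum bits = H × n = 1.8971 × 4015
= 7616.75 bits


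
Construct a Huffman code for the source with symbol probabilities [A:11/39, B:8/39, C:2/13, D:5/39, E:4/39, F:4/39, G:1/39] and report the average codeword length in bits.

Huffman tree construction:
Combine smallest probabilities repeatedly
Resulting codes:
  A: 10 (length 2)
  B: 00 (length 2)
  C: 111 (length 3)
  D: 011 (length 3)
  E: 1101 (length 4)
  F: 010 (length 3)
  G: 1100 (length 4)
Average length = Σ p(s) × length(s) = 2.6410 bits


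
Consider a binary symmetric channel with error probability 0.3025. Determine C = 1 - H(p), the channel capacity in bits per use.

For BSC with error probability p:
C = 1 - H(p) where H(p) is binary entropy
H(0.3025) = -0.3025 × log₂(0.3025) - 0.6975 × log₂(0.6975)
H(p) = 0.8843
C = 1 - 0.8843 = 0.1157 bits/use


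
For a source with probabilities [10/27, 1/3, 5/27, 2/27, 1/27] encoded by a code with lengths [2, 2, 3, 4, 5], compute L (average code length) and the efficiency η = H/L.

Average length L = Σ p_i × l_i = 2.4444 bits
Entropy H = 1.9638 bits
Efficiency η = H/L × 100% = 80.34%


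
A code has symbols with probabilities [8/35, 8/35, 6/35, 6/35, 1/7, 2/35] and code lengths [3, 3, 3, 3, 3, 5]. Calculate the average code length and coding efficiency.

Average length L = Σ p_i × l_i = 3.1143 bits
Entropy H = 2.4827 bits
Efficiency η = H/L × 100% = 79.72%


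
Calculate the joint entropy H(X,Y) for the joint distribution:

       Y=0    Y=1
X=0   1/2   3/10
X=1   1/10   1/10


H(X,Y) = -Σ p(x,y) log₂ p(x,y)
  p(0,0)=1/2: -0.5000 × log₂(0.5000) = 0.5000
  p(0,1)=3/10: -0.3000 × log₂(0.3000) = 0.5211
  p(1,0)=1/10: -0.1000 × log₂(0.1000) = 0.3322
  p(1,1)=1/10: -0.1000 × log₂(0.1000) = 0.3322
H(X,Y) = 1.6855 bits


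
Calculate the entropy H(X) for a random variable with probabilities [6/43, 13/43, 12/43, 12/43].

H(X) = -Σ p(x) log₂ p(x)
  -6/43 × log₂(6/43) = 0.3965
  -13/43 × log₂(13/43) = 0.5218
  -12/43 × log₂(12/43) = 0.5139
  -12/43 × log₂(12/43) = 0.5139
H(X) = 1.9459 bits


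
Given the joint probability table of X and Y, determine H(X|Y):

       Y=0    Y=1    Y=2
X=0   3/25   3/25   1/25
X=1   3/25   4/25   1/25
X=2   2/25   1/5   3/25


H(X|Y) = Σ_y p(y) H(X|Y=y)
  p(Y=0) = 8/25, H(X|Y=0) = 1.5613
  p(Y=1) = 12/25, H(X|Y=1) = 1.5546
  p(Y=2) = 1/5, H(X|Y=2) = 1.3710
H(X|Y) = 0.3200×1.5613 + 0.4800×1.5546 + 0.2000×1.3710 = 1.5200 bits


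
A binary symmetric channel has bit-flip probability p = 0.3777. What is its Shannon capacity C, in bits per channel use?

For BSC with error probability p:
C = 1 - H(p) where H(p) is binary entropy
H(0.3777) = -0.3777 × log₂(0.3777) - 0.6223 × log₂(0.6223)
H(p) = 0.9564
C = 1 - 0.9564 = 0.0436 bits/use


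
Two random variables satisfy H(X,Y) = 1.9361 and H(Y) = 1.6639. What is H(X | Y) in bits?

Chain rule: H(X,Y) = H(X|Y) + H(Y)
H(X|Y) = H(X,Y) - H(Y) = 1.9361 - 1.6639 = 0.2722 bits


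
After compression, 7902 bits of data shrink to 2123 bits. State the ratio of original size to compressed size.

Compression ratio = Original / Compressed
= 7902 / 2123 = 3.72:1


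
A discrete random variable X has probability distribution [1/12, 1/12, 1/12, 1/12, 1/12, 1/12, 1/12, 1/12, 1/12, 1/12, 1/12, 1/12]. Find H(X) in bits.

H(X) = -Σ p(x) log₂ p(x)
  -1/12 × log₂(1/12) = 0.2987
  -1/12 × log₂(1/12) = 0.2987
  -1/12 × log₂(1/12) = 0.2987
  -1/12 × log₂(1/12) = 0.2987
  -1/12 × log₂(1/12) = 0.2987
  -1/12 × log₂(1/12) = 0.2987
  -1/12 × log₂(1/12) = 0.2987
  -1/12 × log₂(1/12) = 0.2987
  -1/12 × log₂(1/12) = 0.2987
  -1/12 × log₂(1/12) = 0.2987
  -1/12 × log₂(1/12) = 0.2987
  -1/12 × log₂(1/12) = 0.2987
H(X) = 3.5850 bits


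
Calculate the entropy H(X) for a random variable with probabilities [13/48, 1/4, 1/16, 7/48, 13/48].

H(X) = -Σ p(x) log₂ p(x)
  -13/48 × log₂(13/48) = 0.5104
  -1/4 × log₂(1/4) = 0.5000
  -1/16 × log₂(1/16) = 0.2500
  -7/48 × log₂(7/48) = 0.4051
  -13/48 × log₂(13/48) = 0.5104
H(X) = 2.1759 bits


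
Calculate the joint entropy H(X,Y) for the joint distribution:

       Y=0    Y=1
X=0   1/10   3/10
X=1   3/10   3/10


H(X,Y) = -Σ p(x,y) log₂ p(x,y)
  p(0,0)=1/10: -0.1000 × log₂(0.1000) = 0.3322
  p(0,1)=3/10: -0.3000 × log₂(0.3000) = 0.5211
  p(1,0)=3/10: -0.3000 × log₂(0.3000) = 0.5211
  p(1,1)=3/10: -0.3000 × log₂(0.3000) = 0.5211
H(X,Y) = 1.8955 bits


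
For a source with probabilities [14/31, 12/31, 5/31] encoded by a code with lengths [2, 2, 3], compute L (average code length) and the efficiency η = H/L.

Average length L = Σ p_i × l_i = 2.1613 bits
Entropy H = 1.4725 bits
Efficiency η = H/L × 100% = 68.13%


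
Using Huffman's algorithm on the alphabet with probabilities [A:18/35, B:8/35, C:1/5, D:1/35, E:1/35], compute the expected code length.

Huffman tree construction:
Combine smallest probabilities repeatedly
Resulting codes:
  A: 1 (length 1)
  B: 00 (length 2)
  C: 011 (length 3)
  D: 0100 (length 4)
  E: 0101 (length 4)
Average length = Σ p(s) × length(s) = 1.8000 bits


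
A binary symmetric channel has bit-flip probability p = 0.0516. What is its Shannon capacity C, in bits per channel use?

For BSC with error probability p:
C = 1 - H(p) where H(p) is binary entropy
H(0.0516) = -0.0516 × log₂(0.0516) - 0.9484 × log₂(0.9484)
H(p) = 0.2932
C = 1 - 0.2932 = 0.7068 bits/use


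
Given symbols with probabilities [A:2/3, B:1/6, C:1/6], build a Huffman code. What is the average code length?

Huffman tree construction:
Combine smallest probabilities repeatedly
Resulting codes:
  A: 1 (length 1)
  B: 00 (length 2)
  C: 01 (length 2)
Average length = Σ p(s) × length(s) = 1.3333 bits


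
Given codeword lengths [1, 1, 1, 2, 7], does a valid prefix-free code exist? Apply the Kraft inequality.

Kraft inequality: Σ 2^(-l_i) ≤ 1 for prefix-free code
Calculating: 2^(-1) + 2^(-1) + 2^(-1) + 2^(-2) + 2^(-7)
= 0.5 + 0.5 + 0.5 + 0.25 + 0.0078125
= 1.7578
Since 1.7578 > 1, prefix-free code does not exist


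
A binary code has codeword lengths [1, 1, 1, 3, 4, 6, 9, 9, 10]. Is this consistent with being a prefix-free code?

Kraft inequality: Σ 2^(-l_i) ≤ 1 for prefix-free code
Calculating: 2^(-1) + 2^(-1) + 2^(-1) + 2^(-3) + 2^(-4) + 2^(-6) + 2^(-9) + 2^(-9) + 2^(-10)
= 0.5 + 0.5 + 0.5 + 0.125 + 0.0625 + 0.015625 + 0.001953125 + 0.001953125 + 0.0009765625
= 1.7080
Since 1.7080 > 1, prefix-free code does not exist


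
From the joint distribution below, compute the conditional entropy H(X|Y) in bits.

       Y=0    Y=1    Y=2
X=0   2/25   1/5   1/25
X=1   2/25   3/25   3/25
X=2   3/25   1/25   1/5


H(X|Y) = Σ_y p(y) H(X|Y=y)
  p(Y=0) = 7/25, H(X|Y=0) = 1.5567
  p(Y=1) = 9/25, H(X|Y=1) = 1.3516
  p(Y=2) = 9/25, H(X|Y=2) = 1.3516
H(X|Y) = 0.2800×1.5567 + 0.3600×1.3516 + 0.3600×1.3516 = 1.4090 bits


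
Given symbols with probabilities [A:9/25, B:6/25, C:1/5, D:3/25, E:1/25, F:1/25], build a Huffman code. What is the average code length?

Huffman tree construction:
Combine smallest probabilities repeatedly
Resulting codes:
  A: 11 (length 2)
  B: 10 (length 2)
  C: 00 (length 2)
  D: 011 (length 3)
  E: 0100 (length 4)
  F: 0101 (length 4)
Average length = Σ p(s) × length(s) = 2.2800 bits


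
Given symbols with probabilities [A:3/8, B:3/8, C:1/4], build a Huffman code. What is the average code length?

Huffman tree construction:
Combine smallest probabilities repeatedly
Resulting codes:
  A: 11 (length 2)
  B: 0 (length 1)
  C: 10 (length 2)
Average length = Σ p(s) × length(s) = 1.6250 bits


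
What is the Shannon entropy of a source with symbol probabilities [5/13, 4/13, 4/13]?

H(X) = -Σ p(x) log₂ p(x)
  -5/13 × log₂(5/13) = 0.5302
  -4/13 × log₂(4/13) = 0.5232
  -4/13 × log₂(4/13) = 0.5232
H(X) = 1.5766 bits


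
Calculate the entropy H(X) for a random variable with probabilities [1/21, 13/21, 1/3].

H(X) = -Σ p(x) log₂ p(x)
  -1/21 × log₂(1/21) = 0.2092
  -13/21 × log₂(13/21) = 0.4283
  -1/3 × log₂(1/3) = 0.5283
H(X) = 1.1658 bits


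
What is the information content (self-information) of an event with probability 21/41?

Information content I(x) = -log₂(p(x))
I = -log₂(21/41) = -log₂(0.5122)
I = 0.9652 bits


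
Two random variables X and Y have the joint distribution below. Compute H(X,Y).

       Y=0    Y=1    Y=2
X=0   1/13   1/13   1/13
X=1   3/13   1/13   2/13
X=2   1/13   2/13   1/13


H(X,Y) = -Σ p(x,y) log₂ p(x,y)
  p(0,0)=1/13: -0.0769 × log₂(0.0769) = 0.2846
  p(0,1)=1/13: -0.0769 × log₂(0.0769) = 0.2846
  p(0,2)=1/13: -0.0769 × log₂(0.0769) = 0.2846
  p(1,0)=3/13: -0.2308 × log₂(0.2308) = 0.4882
  p(1,1)=1/13: -0.0769 × log₂(0.0769) = 0.2846
  p(1,2)=2/13: -0.1538 × log₂(0.1538) = 0.4155
  p(2,0)=1/13: -0.0769 × log₂(0.0769) = 0.2846
  p(2,1)=2/13: -0.1538 × log₂(0.1538) = 0.4155
  p(2,2)=1/13: -0.0769 × log₂(0.0769) = 0.2846
H(X,Y) = 3.0270 bits


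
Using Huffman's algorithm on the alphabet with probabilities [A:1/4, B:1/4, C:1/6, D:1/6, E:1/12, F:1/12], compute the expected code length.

Huffman tree construction:
Combine smallest probabilities repeatedly
Resulting codes:
  A: 01 (length 2)
  B: 10 (length 2)
  C: 110 (length 3)
  D: 111 (length 3)
  E: 000 (length 3)
  F: 001 (length 3)
Average length = Σ p(s) × length(s) = 2.5000 bits


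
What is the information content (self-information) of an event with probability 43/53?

Information content I(x) = -log₂(p(x))
I = -log₂(43/53) = -log₂(0.8113)
I = 0.3017 bits


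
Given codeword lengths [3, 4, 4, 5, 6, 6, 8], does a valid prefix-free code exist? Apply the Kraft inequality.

Kraft inequality: Σ 2^(-l_i) ≤ 1 for prefix-free code
Calculating: 2^(-3) + 2^(-4) + 2^(-4) + 2^(-5) + 2^(-6) + 2^(-6) + 2^(-8)
= 0.125 + 0.0625 + 0.0625 + 0.03125 + 0.015625 + 0.015625 + 0.00390625
= 0.3164
Since 0.3164 ≤ 1, prefix-free code exists


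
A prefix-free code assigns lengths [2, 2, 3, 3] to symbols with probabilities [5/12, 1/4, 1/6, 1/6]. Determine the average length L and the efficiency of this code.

Average length L = Σ p_i × l_i = 2.3333 bits
Entropy H = 1.8879 bits
Efficiency η = H/L × 100% = 80.91%


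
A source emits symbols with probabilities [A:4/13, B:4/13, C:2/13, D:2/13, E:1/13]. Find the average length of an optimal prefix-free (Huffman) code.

Huffman tree construction:
Combine smallest probabilities repeatedly
Resulting codes:
  A: 10 (length 2)
  B: 11 (length 2)
  C: 011 (length 3)
  D: 00 (length 2)
  E: 010 (length 3)
Average length = Σ p(s) × length(s) = 2.2308 bits


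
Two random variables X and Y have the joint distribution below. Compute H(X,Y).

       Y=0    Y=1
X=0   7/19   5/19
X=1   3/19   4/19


H(X,Y) = -Σ p(x,y) log₂ p(x,y)
  p(0,0)=7/19: -0.3684 × log₂(0.3684) = 0.5307
  p(0,1)=5/19: -0.2632 × log₂(0.2632) = 0.5068
  p(1,0)=3/19: -0.1579 × log₂(0.1579) = 0.4205
  p(1,1)=4/19: -0.2105 × log₂(0.2105) = 0.4732
H(X,Y) = 1.9313 bits


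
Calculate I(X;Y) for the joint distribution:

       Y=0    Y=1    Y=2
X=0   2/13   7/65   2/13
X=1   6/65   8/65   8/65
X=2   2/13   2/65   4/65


H(X) = 1.5533, H(Y) = 1.5638, H(X,Y) = 3.0559
I(X;Y) = H(X) + H(Y) - H(X,Y) = 0.0612 bits


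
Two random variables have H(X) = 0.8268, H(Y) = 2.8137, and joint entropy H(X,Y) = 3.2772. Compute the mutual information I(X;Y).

I(X;Y) = H(X) + H(Y) - H(X,Y)
I(X;Y) = 0.8268 + 2.8137 - 3.2772 = 0.3633 bits


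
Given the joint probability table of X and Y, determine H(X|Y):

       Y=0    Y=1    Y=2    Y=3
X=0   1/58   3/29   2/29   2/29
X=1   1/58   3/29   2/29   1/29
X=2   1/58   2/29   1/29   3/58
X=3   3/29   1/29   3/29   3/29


H(X|Y) = Σ_y p(y) H(X|Y=y)
  p(Y=0) = 9/58, H(X|Y=0) = 1.4466
  p(Y=1) = 9/29, H(X|Y=1) = 1.8911
  p(Y=2) = 8/29, H(X|Y=2) = 1.9056
  p(Y=3) = 15/58, H(X|Y=3) = 1.8892
H(X|Y) = 0.1552×1.4466 + 0.3103×1.8911 + 0.2759×1.9056 + 0.2586×1.8892 = 1.8256 bits


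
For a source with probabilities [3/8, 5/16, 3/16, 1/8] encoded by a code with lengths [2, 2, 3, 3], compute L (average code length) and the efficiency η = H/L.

Average length L = Σ p_i × l_i = 2.3125 bits
Entropy H = 1.8829 bits
Efficiency η = H/L × 100% = 81.42%


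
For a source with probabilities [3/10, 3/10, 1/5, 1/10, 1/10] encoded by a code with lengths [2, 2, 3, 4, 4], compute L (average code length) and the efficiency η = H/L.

Average length L = Σ p_i × l_i = 2.6000 bits
Entropy H = 2.1710 bits
Efficiency η = H/L × 100% = 83.50%


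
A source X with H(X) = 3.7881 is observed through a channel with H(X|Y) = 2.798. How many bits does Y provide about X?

I(X;Y) = H(X) - H(X|Y)
I(X;Y) = 3.7881 - 2.798 = 0.9901 bits
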